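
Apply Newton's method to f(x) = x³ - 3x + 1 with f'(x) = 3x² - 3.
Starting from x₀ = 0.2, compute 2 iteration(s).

f(x) = x³ - 3x + 1
f'(x) = 3x² - 3
x₀ = 0.2

Newton-Raphson formula: x_{n+1} = x_n - f(x_n)/f'(x_n)

Iteration 1:
  f(0.200000) = 0.408000
  f'(0.200000) = -2.880000
  x_1 = 0.200000 - 0.408000/(-2.880000) = 0.341667
Iteration 2:
  f(0.341667) = 0.014885
  f'(0.341667) = -2.649792
  x_2 = 0.341667 - 0.014885/(-2.649792) = 0.347284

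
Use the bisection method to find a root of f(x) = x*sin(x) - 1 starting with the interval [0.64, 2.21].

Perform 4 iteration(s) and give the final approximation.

f(x) = x*sin(x) - 1
Initial interval: [0.64, 2.21]

Iteration 1:
  c_1 = (0.640000 + 2.210000)/2 = 1.425000
  f(c_1) = f(1.425000) = 0.409882
  f(a) × f(c) < 0, new interval: [0.640000, 1.425000]
Iteration 2:
  c_2 = (0.640000 + 1.425000)/2 = 1.032500
  f(c_2) = f(1.032500) = -0.113513
  f(a) × f(c) ≥ 0, new interval: [1.032500, 1.425000]
Iteration 3:
  c_3 = (1.032500 + 1.425000)/2 = 1.228750
  f(c_3) = f(1.228750) = 0.157569
  f(a) × f(c) < 0, new interval: [1.032500, 1.228750]
Iteration 4:
  c_4 = (1.032500 + 1.228750)/2 = 1.130625
  f(c_4) = f(1.130625) = 0.022852
  f(a) × f(c) < 0, new interval: [1.032500, 1.130625]

After 4 iteration(s), the approximation is c_4 = 1.130625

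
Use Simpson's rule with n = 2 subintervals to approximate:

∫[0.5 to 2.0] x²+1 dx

f(x) = x²+1
a = 0.5, b = 2.0, n = 2
h = (b - a)/n = 0.750000

Simpson's rule: (h/3)[f(x₀) + 4f(x₁) + 2f(x₂) + ... + f(xₙ)]

x_0 = 0.5000, f(x_0) = 1.250000, coefficient = 1
x_1 = 1.2500, f(x_1) = 2.562500, coefficient = 4
x_2 = 2.0000, f(x_2) = 5.000000, coefficient = 1

I ≈ (0.750000/3) × 16.500000 = 4.125000
Exact value: 4.125000
Error: 0.000000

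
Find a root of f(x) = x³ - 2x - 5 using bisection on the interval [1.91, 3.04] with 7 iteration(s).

f(x) = x³ - 2x - 5
Initial interval: [1.91, 3.04]

Iteration 1:
  c_1 = (1.910000 + 3.040000)/2 = 2.475000
  f(c_1) = f(2.475000) = 5.210922
  f(a) × f(c) < 0, new interval: [1.910000, 2.475000]
Iteration 2:
  c_2 = (1.910000 + 2.475000)/2 = 2.192500
  f(c_2) = f(2.192500) = 1.154471
  f(a) × f(c) < 0, new interval: [1.910000, 2.192500]
Iteration 3:
  c_3 = (1.910000 + 2.192500)/2 = 2.051250
  f(c_3) = f(2.051250) = -0.471606
  f(a) × f(c) ≥ 0, new interval: [2.051250, 2.192500]
Iteration 4:
  c_4 = (2.051250 + 2.192500)/2 = 2.121875
  f(c_4) = f(2.121875) = 0.309681
  f(a) × f(c) < 0, new interval: [2.051250, 2.121875]
Iteration 5:
  c_5 = (2.051250 + 2.121875)/2 = 2.086563
  f(c_5) = f(2.086563) = -0.088768
  f(a) × f(c) ≥ 0, new interval: [2.086563, 2.121875]
Iteration 6:
  c_6 = (2.086563 + 2.121875)/2 = 2.104219
  f(c_6) = f(2.104219) = 0.108489
  f(a) × f(c) < 0, new interval: [2.086563, 2.104219]
Iteration 7:
  c_7 = (2.086563 + 2.104219)/2 = 2.095391
  f(c_7) = f(2.095391) = 0.009370
  f(a) × f(c) < 0, new interval: [2.086563, 2.095391]

After 7 iteration(s), the approximation is c_7 = 2.095391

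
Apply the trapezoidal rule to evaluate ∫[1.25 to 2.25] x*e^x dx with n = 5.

f(x) = x*e^x
a = 1.25, b = 2.25, n = 5
h = (b - a)/n = 0.200000

Trapezoidal rule: (h/2)[f(x₀) + 2f(x₁) + 2f(x₂) + ... + f(xₙ)]

x_0 = 1.2500, f(x_0) = 4.362929, coefficient = 1
x_1 = 1.4500, f(x_1) = 6.181516, coefficient = 2
x_2 = 1.6500, f(x_2) = 8.591517, coefficient = 2
x_3 = 1.8500, f(x_3) = 11.765666, coefficient = 2
x_4 = 2.0500, f(x_4) = 15.924197, coefficient = 2
x_5 = 2.2500, f(x_5) = 21.347406, coefficient = 1

I ≈ (0.200000/2) × 110.636127 = 11.063613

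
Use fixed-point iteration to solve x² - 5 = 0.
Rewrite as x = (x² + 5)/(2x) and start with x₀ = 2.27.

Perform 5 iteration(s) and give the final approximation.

Equation: x² - 5 = 0
Fixed-point form: x = (x² + 5)/(2x)
x₀ = 2.27

x_1 = g(2.270000) = 2.236322
x_2 = g(2.236322) = 2.236068
x_3 = g(2.236068) = 2.236068
x_4 = g(2.236068) = 2.236068
x_5 = g(2.236068) = 2.236068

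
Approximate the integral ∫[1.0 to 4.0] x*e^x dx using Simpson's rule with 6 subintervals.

f(x) = x*e^x
a = 1.0, b = 4.0, n = 6
h = (b - a)/n = 0.500000

Simpson's rule: (h/3)[f(x₀) + 4f(x₁) + 2f(x₂) + ... + f(xₙ)]

x_0 = 1.0000, f(x_0) = 2.718282, coefficient = 1
x_1 = 1.5000, f(x_1) = 6.722534, coefficient = 4
x_2 = 2.0000, f(x_2) = 14.778112, coefficient = 2
x_3 = 2.5000, f(x_3) = 30.456235, coefficient = 4
x_4 = 3.0000, f(x_4) = 60.256611, coefficient = 2
x_5 = 3.5000, f(x_5) = 115.904082, coefficient = 4
x_6 = 4.0000, f(x_6) = 218.392600, coefficient = 1

I ≈ (0.500000/3) × 983.511729 = 163.918622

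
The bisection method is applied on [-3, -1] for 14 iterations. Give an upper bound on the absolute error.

Bisection error bound: |error| ≤ (b-a)/2^n
|error| ≤ (-1 - (-3))/2^14 = 2/2^14
|error| ≤ 0.0001220703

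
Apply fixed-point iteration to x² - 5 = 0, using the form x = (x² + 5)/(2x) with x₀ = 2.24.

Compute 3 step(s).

Equation: x² - 5 = 0
Fixed-point form: x = (x² + 5)/(2x)
x₀ = 2.24

x_1 = g(2.240000) = 2.236071
x_2 = g(2.236071) = 2.236068
x_3 = g(2.236068) = 2.236068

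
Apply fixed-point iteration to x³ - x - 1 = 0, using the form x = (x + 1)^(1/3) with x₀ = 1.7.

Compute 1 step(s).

Equation: x³ - x - 1 = 0
Fixed-point form: x = (x + 1)^(1/3)
x₀ = 1.7

x_1 = g(1.700000) = 1.392477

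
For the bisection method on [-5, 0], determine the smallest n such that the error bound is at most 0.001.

We need (b-a)/2^n ≤ 0.001
(0 - (-5))/2^n ≤ 0.001
5/2^n ≤ 0.001
2^n ≥ 5000
n ≥ log₂(5000) = 12.29
n ≥ 13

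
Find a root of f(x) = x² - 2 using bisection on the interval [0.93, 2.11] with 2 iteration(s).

f(x) = x² - 2
Initial interval: [0.93, 2.11]

Iteration 1:
  c_1 = (0.930000 + 2.110000)/2 = 1.520000
  f(c_1) = f(1.520000) = 0.310400
  f(a) × f(c) < 0, new interval: [0.930000, 1.520000]
Iteration 2:
  c_2 = (0.930000 + 1.520000)/2 = 1.225000
  f(c_2) = f(1.225000) = -0.499375
  f(a) × f(c) ≥ 0, new interval: [1.225000, 1.520000]

After 2 iteration(s), the approximation is c_2 = 1.225000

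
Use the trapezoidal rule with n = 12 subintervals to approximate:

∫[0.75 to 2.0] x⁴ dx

f(x) = x⁴
a = 0.75, b = 2.0, n = 12
h = (b - a)/n = 0.104167

Trapezoidal rule: (h/2)[f(x₀) + 2f(x₁) + 2f(x₂) + ... + f(xₙ)]

x_0 = 0.7500, f(x_0) = 0.316406, coefficient = 1
x_1 = 0.8542, f(x_1) = 0.532317, coefficient = 2
x_2 = 0.9583, f(x_2) = 0.843464, coefficient = 2
x_3 = 1.0625, f(x_3) = 1.274429, coefficient = 2
x_4 = 1.1667, f(x_4) = 1.852623, coefficient = 2
x_5 = 1.2708, f(x_5) = 2.608281, coefficient = 2
x_6 = 1.3750, f(x_6) = 3.574463, coefficient = 2
x_7 = 1.4792, f(x_7) = 4.787055, coefficient = 2
x_8 = 1.5833, f(x_8) = 6.284770, coefficient = 2
x_9 = 1.6875, f(x_9) = 8.109146, coefficient = 2
x_10 = 1.7917, f(x_10) = 10.304546, coefficient = 2
x_11 = 1.8958, f(x_11) = 12.918159, coefficient = 2
x_12 = 2.0000, f(x_12) = 16.000000, coefficient = 1

I ≈ (0.104167/2) × 122.494914 = 6.379943
Exact value: 6.352539
Error: 0.027404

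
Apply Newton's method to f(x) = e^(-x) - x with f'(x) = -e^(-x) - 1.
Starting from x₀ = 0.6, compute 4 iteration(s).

f(x) = e^(-x) - x
f'(x) = -e^(-x) - 1
x₀ = 0.6

Newton-Raphson formula: x_{n+1} = x_n - f(x_n)/f'(x_n)

Iteration 1:
  f(0.600000) = -0.051188
  f'(0.600000) = -1.548812
  x_1 = 0.600000 - (-0.051188)/(-1.548812) = 0.566950
Iteration 2:
  f(0.566950) = 0.000303
  f'(0.566950) = -1.567253
  x_2 = 0.566950 - 0.000303/(-1.567253) = 0.567143
Iteration 3:
  f(0.567143) = 0.000000
  f'(0.567143) = -1.567143
  x_3 = 0.567143 - 0.000000/(-1.567143) = 0.567143
Iteration 4:
  f(0.567143) = 0.000000
  f'(0.567143) = -1.567143
  x_4 = 0.567143 - 0.000000/(-1.567143) = 0.567143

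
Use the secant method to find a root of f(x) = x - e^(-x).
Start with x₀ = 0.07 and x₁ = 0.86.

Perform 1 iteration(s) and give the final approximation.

f(x) = x - e^(-x)
x₀ = 0.07, x₁ = 0.86

Secant formula: x_{n+1} = x_n - f(x_n)(x_n - x_{n-1})/(f(x_n) - f(x_{n-1}))

Iteration 1:
  f(0.070000) = -0.862394
  f(0.860000) = 0.436838
  x_2 = 0.860000 - 0.436838×(0.860000 - 0.070000)/(0.436838 - (-0.862394))
       = 0.594380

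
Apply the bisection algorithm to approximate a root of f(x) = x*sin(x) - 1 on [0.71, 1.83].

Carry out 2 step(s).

f(x) = x*sin(x) - 1
Initial interval: [0.71, 1.83]

Iteration 1:
  c_1 = (0.710000 + 1.830000)/2 = 1.270000
  f(c_1) = f(1.270000) = 0.212978
  f(a) × f(c) < 0, new interval: [0.710000, 1.270000]
Iteration 2:
  c_2 = (0.710000 + 1.270000)/2 = 0.990000
  f(c_2) = f(0.990000) = -0.172334
  f(a) × f(c) ≥ 0, new interval: [0.990000, 1.270000]

After 2 iteration(s), the approximation is c_2 = 0.990000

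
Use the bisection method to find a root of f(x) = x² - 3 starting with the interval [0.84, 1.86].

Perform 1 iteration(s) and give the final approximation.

f(x) = x² - 3
Initial interval: [0.84, 1.86]

Iteration 1:
  c_1 = (0.840000 + 1.860000)/2 = 1.350000
  f(c_1) = f(1.350000) = -1.177500
  f(a) × f(c) ≥ 0, new interval: [1.350000, 1.860000]

After 1 iteration(s), the approximation is c_1 = 1.350000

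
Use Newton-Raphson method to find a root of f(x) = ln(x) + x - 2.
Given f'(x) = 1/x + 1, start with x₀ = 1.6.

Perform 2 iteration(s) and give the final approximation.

f(x) = ln(x) + x - 2
f'(x) = 1/x + 1
x₀ = 1.6

Newton-Raphson formula: x_{n+1} = x_n - f(x_n)/f'(x_n)

Iteration 1:
  f(1.600000) = 0.070004
  f'(1.600000) = 1.625000
  x_1 = 1.600000 - 0.070004/1.625000 = 1.556921
Iteration 2:
  f(1.556921) = -0.000369
  f'(1.556921) = 1.642293
  x_2 = 1.556921 - (-0.000369)/1.642293 = 1.557146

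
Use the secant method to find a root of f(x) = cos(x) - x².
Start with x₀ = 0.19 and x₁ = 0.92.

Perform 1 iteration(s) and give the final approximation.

f(x) = cos(x) - x²
x₀ = 0.19, x₁ = 0.92

Secant formula: x_{n+1} = x_n - f(x_n)(x_n - x_{n-1})/(f(x_n) - f(x_{n-1}))

Iteration 1:
  f(0.190000) = 0.945904
  f(0.920000) = -0.240580
  x_2 = 0.920000 - (-0.240580)×(0.920000 - 0.190000)/(-0.240580 - 0.945904)
       = 0.771980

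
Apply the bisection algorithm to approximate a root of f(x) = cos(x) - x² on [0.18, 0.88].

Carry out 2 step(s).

f(x) = cos(x) - x²
Initial interval: [0.18, 0.88]

Iteration 1:
  c_1 = (0.180000 + 0.880000)/2 = 0.530000
  f(c_1) = f(0.530000) = 0.581907
  f(a) × f(c) ≥ 0, new interval: [0.530000, 0.880000]
Iteration 2:
  c_2 = (0.530000 + 0.880000)/2 = 0.705000
  f(c_2) = f(0.705000) = 0.264587
  f(a) × f(c) ≥ 0, new interval: [0.705000, 0.880000]

After 2 iteration(s), the approximation is c_2 = 0.705000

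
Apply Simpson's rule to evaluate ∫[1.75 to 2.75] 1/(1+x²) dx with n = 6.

f(x) = 1/(1+x²)
a = 1.75, b = 2.75, n = 6
h = (b - a)/n = 0.166667

Simpson's rule: (h/3)[f(x₀) + 4f(x₁) + 2f(x₂) + ... + f(xₙ)]

x_0 = 1.7500, f(x_0) = 0.246154, coefficient = 1
x_1 = 1.9167, f(x_1) = 0.213967, coefficient = 4
x_2 = 2.0833, f(x_2) = 0.187256, coefficient = 2
x_3 = 2.2500, f(x_3) = 0.164948, coefficient = 4
x_4 = 2.4167, f(x_4) = 0.146193, coefficient = 2
x_5 = 2.5833, f(x_5) = 0.130317, coefficient = 4
x_6 = 2.7500, f(x_6) = 0.116788, coefficient = 1

I ≈ (0.166667/3) × 3.066770 = 0.170376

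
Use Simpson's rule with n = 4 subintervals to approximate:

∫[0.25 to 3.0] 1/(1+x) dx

f(x) = 1/(1+x)
a = 0.25, b = 3.0, n = 4
h = (b - a)/n = 0.687500

Simpson's rule: (h/3)[f(x₀) + 4f(x₁) + 2f(x₂) + ... + f(xₙ)]

x_0 = 0.2500, f(x_0) = 0.800000, coefficient = 1
x_1 = 0.9375, f(x_1) = 0.516129, coefficient = 4
x_2 = 1.6250, f(x_2) = 0.380952, coefficient = 2
x_3 = 2.3125, f(x_3) = 0.301887, coefficient = 4
x_4 = 3.0000, f(x_4) = 0.250000, coefficient = 1

I ≈ (0.687500/3) × 5.083968 = 1.165076
Exact value: 1.163151
Error: 0.001925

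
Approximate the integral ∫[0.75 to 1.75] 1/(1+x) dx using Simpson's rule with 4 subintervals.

f(x) = 1/(1+x)
a = 0.75, b = 1.75, n = 4
h = (b - a)/n = 0.250000

Simpson's rule: (h/3)[f(x₀) + 4f(x₁) + 2f(x₂) + ... + f(xₙ)]

x_0 = 0.7500, f(x_0) = 0.571429, coefficient = 1
x_1 = 1.0000, f(x_1) = 0.500000, coefficient = 4
x_2 = 1.2500, f(x_2) = 0.444444, coefficient = 2
x_3 = 1.5000, f(x_3) = 0.400000, coefficient = 4
x_4 = 1.7500, f(x_4) = 0.363636, coefficient = 1

I ≈ (0.250000/3) × 5.423954 = 0.451996
Exact value: 0.451985
Error: 0.000011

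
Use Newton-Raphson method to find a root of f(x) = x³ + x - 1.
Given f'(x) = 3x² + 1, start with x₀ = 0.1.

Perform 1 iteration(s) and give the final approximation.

f(x) = x³ + x - 1
f'(x) = 3x² + 1
x₀ = 0.1

Newton-Raphson formula: x_{n+1} = x_n - f(x_n)/f'(x_n)

Iteration 1:
  f(0.100000) = -0.899000
  f'(0.100000) = 1.030000
  x_1 = 0.100000 - (-0.899000)/1.030000 = 0.972816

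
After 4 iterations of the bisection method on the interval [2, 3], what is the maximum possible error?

Bisection error bound: |error| ≤ (b-a)/2^n
|error| ≤ (3 - 2)/2^4 = 1/2^4
|error| ≤ 0.0625000000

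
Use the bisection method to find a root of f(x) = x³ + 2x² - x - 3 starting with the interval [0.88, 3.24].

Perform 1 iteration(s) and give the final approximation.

f(x) = x³ + 2x² - x - 3
Initial interval: [0.88, 3.24]

Iteration 1:
  c_1 = (0.880000 + 3.240000)/2 = 2.060000
  f(c_1) = f(2.060000) = 12.169016
  f(a) × f(c) < 0, new interval: [0.880000, 2.060000]

After 1 iteration(s), the approximation is c_1 = 2.060000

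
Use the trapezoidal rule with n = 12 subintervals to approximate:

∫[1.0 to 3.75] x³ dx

f(x) = x³
a = 1.0, b = 3.75, n = 12
h = (b - a)/n = 0.229167

Trapezoidal rule: (h/2)[f(x₀) + 2f(x₁) + 2f(x₂) + ... + f(xₙ)]

x_0 = 1.0000, f(x_0) = 1.000000, coefficient = 1
x_1 = 1.2292, f(x_1) = 1.857087, coefficient = 2
x_2 = 1.4583, f(x_2) = 3.101490, coefficient = 2
x_3 = 1.6875, f(x_3) = 4.805420, coefficient = 2
x_4 = 1.9167, f(x_4) = 7.041088, coefficient = 2
x_5 = 2.1458, f(x_5) = 9.880706, coefficient = 2
x_6 = 2.3750, f(x_6) = 13.396484, coefficient = 2
x_7 = 2.6042, f(x_7) = 17.660635, coefficient = 2
x_8 = 2.8333, f(x_8) = 22.745370, coefficient = 2
x_9 = 3.0625, f(x_9) = 28.722900, coefficient = 2
x_10 = 3.2917, f(x_10) = 35.665437, coefficient = 2
x_11 = 3.5208, f(x_11) = 43.645191, coefficient = 2
x_12 = 3.7500, f(x_12) = 52.734375, coefficient = 1

I ≈ (0.229167/2) × 430.777995 = 49.359979
Exact value: 49.188477
Error: 0.171502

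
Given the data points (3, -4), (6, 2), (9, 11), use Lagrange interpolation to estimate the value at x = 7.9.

Lagrange interpolation formula:
P(x) = Σ yᵢ × Lᵢ(x)
where Lᵢ(x) = Π_{j≠i} (x - xⱼ)/(xᵢ - xⱼ)

L_0(7.9) = (7.9 - 6)/(3 - 6) × (7.9 - 9)/(3 - 9) = -0.116111
L_1(7.9) = (7.9 - 3)/(6 - 3) × (7.9 - 9)/(6 - 9) = 0.598889
L_2(7.9) = (7.9 - 3)/(9 - 3) × (7.9 - 6)/(9 - 6) = 0.517222

P(7.9) = (-4)×L_0(7.9) + 2×L_1(7.9) + 11×L_2(7.9)
P(7.9) = 7.351667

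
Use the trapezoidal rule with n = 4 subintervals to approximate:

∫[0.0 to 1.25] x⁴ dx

f(x) = x⁴
a = 0.0, b = 1.25, n = 4
h = (b - a)/n = 0.312500

Trapezoidal rule: (h/2)[f(x₀) + 2f(x₁) + 2f(x₂) + ... + f(xₙ)]

x_0 = 0.0000, f(x_0) = 0.000000, coefficient = 1
x_1 = 0.3125, f(x_1) = 0.009537, coefficient = 2
x_2 = 0.6250, f(x_2) = 0.152588, coefficient = 2
x_3 = 0.9375, f(x_3) = 0.772476, coefficient = 2
x_4 = 1.2500, f(x_4) = 2.441406, coefficient = 1

I ≈ (0.312500/2) × 4.310608 = 0.673532
Exact value: 0.610352
Error: 0.063181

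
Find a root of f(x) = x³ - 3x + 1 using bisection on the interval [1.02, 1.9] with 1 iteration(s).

f(x) = x³ - 3x + 1
Initial interval: [1.02, 1.9]

Iteration 1:
  c_1 = (1.020000 + 1.900000)/2 = 1.460000
  f(c_1) = f(1.460000) = -0.267864
  f(a) × f(c) ≥ 0, new interval: [1.460000, 1.900000]

After 1 iteration(s), the approximation is c_1 = 1.460000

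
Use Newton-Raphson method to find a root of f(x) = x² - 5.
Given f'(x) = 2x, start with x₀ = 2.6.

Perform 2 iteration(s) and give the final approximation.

f(x) = x² - 5
f'(x) = 2x
x₀ = 2.6

Newton-Raphson formula: x_{n+1} = x_n - f(x_n)/f'(x_n)

Iteration 1:
  f(2.600000) = 1.760000
  f'(2.600000) = 5.200000
  x_1 = 2.600000 - 1.760000/5.200000 = 2.261538
Iteration 2:
  f(2.261538) = 0.114556
  f'(2.261538) = 4.523077
  x_2 = 2.261538 - 0.114556/4.523077 = 2.236211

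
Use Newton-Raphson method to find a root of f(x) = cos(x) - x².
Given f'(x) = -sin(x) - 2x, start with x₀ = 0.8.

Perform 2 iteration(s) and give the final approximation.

f(x) = cos(x) - x²
f'(x) = -sin(x) - 2x
x₀ = 0.8

Newton-Raphson formula: x_{n+1} = x_n - f(x_n)/f'(x_n)

Iteration 1:
  f(0.800000) = 0.056707
  f'(0.800000) = -2.317356
  x_1 = 0.800000 - 0.056707/(-2.317356) = 0.824470
Iteration 2:
  f(0.824470) = -0.000806
  f'(0.824470) = -2.383129
  x_2 = 0.824470 - (-0.000806)/(-2.383129) = 0.824132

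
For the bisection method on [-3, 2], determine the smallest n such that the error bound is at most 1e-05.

We need (b-a)/2^n ≤ 1e-05
(2 - (-3))/2^n ≤ 1e-05
5/2^n ≤ 1e-05
2^n ≥ 500000
n ≥ log₂(500000) = 18.93
n ≥ 19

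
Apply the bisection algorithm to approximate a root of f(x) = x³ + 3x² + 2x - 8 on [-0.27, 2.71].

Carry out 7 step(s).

f(x) = x³ + 3x² + 2x - 8
Initial interval: [-0.27, 2.71]

Iteration 1:
  c_1 = (-0.270000 + 2.710000)/2 = 1.220000
  f(c_1) = f(1.220000) = 0.721048
  f(a) × f(c) < 0, new interval: [-0.270000, 1.220000]
Iteration 2:
  c_2 = (-0.270000 + 1.220000)/2 = 0.475000
  f(c_2) = f(0.475000) = -6.265953
  f(a) × f(c) ≥ 0, new interval: [0.475000, 1.220000]
Iteration 3:
  c_3 = (0.475000 + 1.220000)/2 = 0.847500
  f(c_3) = f(0.847500) = -3.541509
  f(a) × f(c) ≥ 0, new interval: [0.847500, 1.220000]
Iteration 4:
  c_4 = (0.847500 + 1.220000)/2 = 1.033750
  f(c_4) = f(1.033750) = -1.621877
  f(a) × f(c) ≥ 0, new interval: [1.033750, 1.220000]
Iteration 5:
  c_5 = (1.033750 + 1.220000)/2 = 1.126875
  f(c_5) = f(1.126875) = -0.505749
  f(a) × f(c) ≥ 0, new interval: [1.126875, 1.220000]
Iteration 6:
  c_6 = (1.126875 + 1.220000)/2 = 1.173437
  f(c_6) = f(1.173437) = 0.093513
  f(a) × f(c) < 0, new interval: [1.126875, 1.173437]
Iteration 7:
  c_7 = (1.126875 + 1.173437)/2 = 1.150156
  f(c_7) = f(1.150156) = -0.209614
  f(a) × f(c) ≥ 0, new interval: [1.150156, 1.173437]

After 7 iteration(s), the approximation is c_7 = 1.150156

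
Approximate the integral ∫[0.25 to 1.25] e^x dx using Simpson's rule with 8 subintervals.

f(x) = e^x
a = 0.25, b = 1.25, n = 8
h = (b - a)/n = 0.125000

Simpson's rule: (h/3)[f(x₀) + 4f(x₁) + 2f(x₂) + ... + f(xₙ)]

x_0 = 0.2500, f(x_0) = 1.284025, coefficient = 1
x_1 = 0.3750, f(x_1) = 1.454991, coefficient = 4
x_2 = 0.5000, f(x_2) = 1.648721, coefficient = 2
x_3 = 0.6250, f(x_3) = 1.868246, coefficient = 4
x_4 = 0.7500, f(x_4) = 2.117000, coefficient = 2
x_5 = 0.8750, f(x_5) = 2.398875, coefficient = 4
x_6 = 1.0000, f(x_6) = 2.718282, coefficient = 2
x_7 = 1.1250, f(x_7) = 3.080217, coefficient = 4
x_8 = 1.2500, f(x_8) = 3.490343, coefficient = 1

I ≈ (0.125000/3) × 52.951693 = 2.206321
Exact value: 2.206318
Error: 0.000003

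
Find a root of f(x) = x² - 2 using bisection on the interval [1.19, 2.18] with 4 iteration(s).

f(x) = x² - 2
Initial interval: [1.19, 2.18]

Iteration 1:
  c_1 = (1.190000 + 2.180000)/2 = 1.685000
  f(c_1) = f(1.685000) = 0.839225
  f(a) × f(c) < 0, new interval: [1.190000, 1.685000]
Iteration 2:
  c_2 = (1.190000 + 1.685000)/2 = 1.437500
  f(c_2) = f(1.437500) = 0.066406
  f(a) × f(c) < 0, new interval: [1.190000, 1.437500]
Iteration 3:
  c_3 = (1.190000 + 1.437500)/2 = 1.313750
  f(c_3) = f(1.313750) = -0.274061
  f(a) × f(c) ≥ 0, new interval: [1.313750, 1.437500]
Iteration 4:
  c_4 = (1.313750 + 1.437500)/2 = 1.375625
  f(c_4) = f(1.375625) = -0.107656
  f(a) × f(c) ≥ 0, new interval: [1.375625, 1.437500]

After 4 iteration(s), the approximation is c_4 = 1.375625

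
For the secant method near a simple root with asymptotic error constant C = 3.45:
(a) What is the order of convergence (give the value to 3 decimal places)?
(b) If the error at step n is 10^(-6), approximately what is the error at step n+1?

(a) Secant method has superlinear convergence with order φ = (1+√5)/2 ≈ 1.618.
    This means |e_{n+1}| ≈ C|e_n|^1.618.

(b) With |e_n| = 10^(-6) and C = 3.45:
    |e_{n+1}| ≈ 3.45 × (10^(-6))^1.618 = 3.45 × 10^(-9.71)

(a) ≈ 1.618 (golden ratio); (b) |e_{n+1}| ≈ 6.755e-10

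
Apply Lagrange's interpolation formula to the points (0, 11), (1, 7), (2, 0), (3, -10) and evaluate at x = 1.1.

Lagrange interpolation formula:
P(x) = Σ yᵢ × Lᵢ(x)
where Lᵢ(x) = Π_{j≠i} (x - xⱼ)/(xᵢ - xⱼ)

L_0(1.1) = (1.1 - 1)/(0 - 1) × (1.1 - 2)/(0 - 2) × (1.1 - 3)/(0 - 3) = -0.028500
L_1(1.1) = (1.1 - 0)/(1 - 0) × (1.1 - 2)/(1 - 2) × (1.1 - 3)/(1 - 3) = 0.940500
L_2(1.1) = (1.1 - 0)/(2 - 0) × (1.1 - 1)/(2 - 1) × (1.1 - 3)/(2 - 3) = 0.104500
L_3(1.1) = (1.1 - 0)/(3 - 0) × (1.1 - 1)/(3 - 1) × (1.1 - 2)/(3 - 2) = -0.016500

P(1.1) = 11×L_0(1.1) + 7×L_1(1.1) + 0×L_2(1.1) + (-10)×L_3(1.1)
P(1.1) = 6.435000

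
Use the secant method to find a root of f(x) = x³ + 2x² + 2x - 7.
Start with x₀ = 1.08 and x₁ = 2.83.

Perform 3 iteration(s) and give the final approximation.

f(x) = x³ + 2x² + 2x - 7
x₀ = 1.08, x₁ = 2.83

Secant formula: x_{n+1} = x_n - f(x_n)(x_n - x_{n-1})/(f(x_n) - f(x_{n-1}))

Iteration 1:
  f(1.080000) = -1.247488
  f(2.830000) = 37.342987
  x_2 = 2.830000 - 37.342987×(2.830000 - 1.080000)/(37.342987 - (-1.247488))
       = 1.136571
Iteration 2:
  f(2.830000) = 37.342987
  f(1.136571) = -0.675055
  x_3 = 1.136571 - (-0.675055)×(1.136571 - 2.830000)/(-0.675055 - 37.342987)
       = 1.166640
Iteration 3:
  f(1.136571) = -0.675055
  f(1.166640) = -0.356769
  x_4 = 1.166640 - (-0.356769)×(1.166640 - 1.136571)/(-0.356769 - (-0.675055))
       = 1.200344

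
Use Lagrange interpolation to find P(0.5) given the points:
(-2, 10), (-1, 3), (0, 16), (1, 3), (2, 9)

Lagrange interpolation formula:
P(x) = Σ yᵢ × Lᵢ(x)
where Lᵢ(x) = Π_{j≠i} (x - xⱼ)/(xᵢ - xⱼ)

L_0(0.5) = (0.5 - (-1))/(-2 - (-1)) × (0.5 - 0)/(-2 - 0) × (0.5 - 1)/(-2 - 1) × (0.5 - 2)/(-2 - 2) = 0.023438
L_1(0.5) = (0.5 - (-2))/(-1 - (-2)) × (0.5 - 0)/(-1 - 0) × (0.5 - 1)/(-1 - 1) × (0.5 - 2)/(-1 - 2) = -0.156250
L_2(0.5) = (0.5 - (-2))/(0 - (-2)) × (0.5 - (-1))/(0 - (-1)) × (0.5 - 1)/(0 - 1) × (0.5 - 2)/(0 - 2) = 0.703125
L_3(0.5) = (0.5 - (-2))/(1 - (-2)) × (0.5 - (-1))/(1 - (-1)) × (0.5 - 0)/(1 - 0) × (0.5 - 2)/(1 - 2) = 0.468750
L_4(0.5) = (0.5 - (-2))/(2 - (-2)) × (0.5 - (-1))/(2 - (-1)) × (0.5 - 0)/(2 - 0) × (0.5 - 1)/(2 - 1) = -0.039062

P(0.5) = 10×L_0(0.5) + 3×L_1(0.5) + 16×L_2(0.5) + 3×L_3(0.5) + 9×L_4(0.5)
P(0.5) = 12.070312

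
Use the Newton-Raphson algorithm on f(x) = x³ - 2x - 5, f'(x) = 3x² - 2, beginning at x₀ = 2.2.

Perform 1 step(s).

f(x) = x³ - 2x - 5
f'(x) = 3x² - 2
x₀ = 2.2

Newton-Raphson formula: x_{n+1} = x_n - f(x_n)/f'(x_n)

Iteration 1:
  f(2.200000) = 1.248000
  f'(2.200000) = 12.520000
  x_1 = 2.200000 - 1.248000/12.520000 = 2.100319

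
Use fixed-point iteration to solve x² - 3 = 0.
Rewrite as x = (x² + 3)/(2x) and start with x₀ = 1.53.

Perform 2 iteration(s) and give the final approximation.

Equation: x² - 3 = 0
Fixed-point form: x = (x² + 3)/(2x)
x₀ = 1.53

x_1 = g(1.530000) = 1.745392
x_2 = g(1.745392) = 1.732102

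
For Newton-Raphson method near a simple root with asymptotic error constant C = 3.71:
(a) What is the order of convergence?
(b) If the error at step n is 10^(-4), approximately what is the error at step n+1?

(a) Newton-Raphson has quadratic (order 2) convergence near simple roots.
    This means |e_{n+1}| ≈ C|e_n|².

(b) With |e_n| = 10^(-4) and C = 3.71:
    |e_{n+1}| ≈ 3.71 × (10^(-4))² = 3.71 × 10^(-8)

(a) 2 (quadratic); (b) |e_{n+1}| ≈ 3.710e-08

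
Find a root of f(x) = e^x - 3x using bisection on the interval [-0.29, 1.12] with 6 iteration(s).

f(x) = e^x - 3x
Initial interval: [-0.29, 1.12]

Iteration 1:
  c_1 = (-0.290000 + 1.120000)/2 = 0.415000
  f(c_1) = f(0.415000) = 0.269371
  f(a) × f(c) ≥ 0, new interval: [0.415000, 1.120000]
Iteration 2:
  c_2 = (0.415000 + 1.120000)/2 = 0.767500
  f(c_2) = f(0.767500) = -0.148126
  f(a) × f(c) < 0, new interval: [0.415000, 0.767500]
Iteration 3:
  c_3 = (0.415000 + 0.767500)/2 = 0.591250
  f(c_3) = f(0.591250) = 0.032495
  f(a) × f(c) ≥ 0, new interval: [0.591250, 0.767500]
Iteration 4:
  c_4 = (0.591250 + 0.767500)/2 = 0.679375
  f(c_4) = f(0.679375) = -0.065481
  f(a) × f(c) < 0, new interval: [0.591250, 0.679375]
Iteration 5:
  c_5 = (0.591250 + 0.679375)/2 = 0.635313
  f(c_5) = f(0.635313) = -0.018326
  f(a) × f(c) < 0, new interval: [0.591250, 0.635313]
Iteration 6:
  c_6 = (0.591250 + 0.635313)/2 = 0.613281
  f(c_6) = f(0.613281) = 0.006636
  f(a) × f(c) ≥ 0, new interval: [0.613281, 0.635313]

After 6 iteration(s), the approximation is c_6 = 0.613281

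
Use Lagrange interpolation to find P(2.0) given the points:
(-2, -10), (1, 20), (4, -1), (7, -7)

Lagrange interpolation formula:
P(x) = Σ yᵢ × Lᵢ(x)
where Lᵢ(x) = Π_{j≠i} (x - xⱼ)/(xᵢ - xⱼ)

L_0(2.0) = (2.0 - 1)/(-2 - 1) × (2.0 - 4)/(-2 - 4) × (2.0 - 7)/(-2 - 7) = -0.061728
L_1(2.0) = (2.0 - (-2))/(1 - (-2)) × (2.0 - 4)/(1 - 4) × (2.0 - 7)/(1 - 7) = 0.740741
L_2(2.0) = (2.0 - (-2))/(4 - (-2)) × (2.0 - 1)/(4 - 1) × (2.0 - 7)/(4 - 7) = 0.370370
L_3(2.0) = (2.0 - (-2))/(7 - (-2)) × (2.0 - 1)/(7 - 1) × (2.0 - 4)/(7 - 4) = -0.049383

P(2.0) = (-10)×L_0(2.0) + 20×L_1(2.0) + (-1)×L_2(2.0) + (-7)×L_3(2.0)
P(2.0) = 15.407407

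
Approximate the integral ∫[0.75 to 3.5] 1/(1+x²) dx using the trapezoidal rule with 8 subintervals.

f(x) = 1/(1+x²)
a = 0.75, b = 3.5, n = 8
h = (b - a)/n = 0.343750

Trapezoidal rule: (h/2)[f(x₀) + 2f(x₁) + 2f(x₂) + ... + f(xₙ)]

x_0 = 0.7500, f(x_0) = 0.640000, coefficient = 1
x_1 = 1.0938, f(x_1) = 0.455313, coefficient = 2
x_2 = 1.4375, f(x_2) = 0.326115, coefficient = 2
x_3 = 1.7812, f(x_3) = 0.239644, coefficient = 2
x_4 = 2.1250, f(x_4) = 0.181303, coefficient = 2
x_5 = 2.4688, f(x_5) = 0.140950, coefficient = 2
x_6 = 2.8125, f(x_6) = 0.112231, coefficient = 2
x_7 = 3.1562, f(x_7) = 0.091225, coefficient = 2
x_8 = 3.5000, f(x_8) = 0.075472, coefficient = 1

I ≈ (0.343750/2) × 3.809035 = 0.654678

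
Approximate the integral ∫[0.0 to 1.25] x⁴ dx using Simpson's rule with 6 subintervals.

f(x) = x⁴
a = 0.0, b = 1.25, n = 6
h = (b - a)/n = 0.208333

Simpson's rule: (h/3)[f(x₀) + 4f(x₁) + 2f(x₂) + ... + f(xₙ)]

x_0 = 0.0000, f(x_0) = 0.000000, coefficient = 1
x_1 = 0.2083, f(x_1) = 0.001884, coefficient = 4
x_2 = 0.4167, f(x_2) = 0.030141, coefficient = 2
x_3 = 0.6250, f(x_3) = 0.152588, coefficient = 4
x_4 = 0.8333, f(x_4) = 0.482253, coefficient = 2
x_5 = 1.0417, f(x_5) = 1.177376, coefficient = 4
x_6 = 1.2500, f(x_6) = 2.441406, coefficient = 1

I ≈ (0.208333/3) × 8.793584 = 0.610666
Exact value: 0.610352
Error: 0.000314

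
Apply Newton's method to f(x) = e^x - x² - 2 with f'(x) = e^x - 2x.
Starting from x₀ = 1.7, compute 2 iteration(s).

f(x) = e^x - x² - 2
f'(x) = e^x - 2x
x₀ = 1.7

Newton-Raphson formula: x_{n+1} = x_n - f(x_n)/f'(x_n)

Iteration 1:
  f(1.700000) = 0.583947
  f'(1.700000) = 2.073947
  x_1 = 1.700000 - 0.583947/2.073947 = 1.418437
Iteration 2:
  f(1.418437) = 0.118695
  f'(1.418437) = 1.293785
  x_2 = 1.418437 - 0.118695/1.293785 = 1.326694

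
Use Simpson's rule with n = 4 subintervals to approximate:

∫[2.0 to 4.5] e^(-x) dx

f(x) = e^(-x)
a = 2.0, b = 4.5, n = 4
h = (b - a)/n = 0.625000

Simpson's rule: (h/3)[f(x₀) + 4f(x₁) + 2f(x₂) + ... + f(xₙ)]

x_0 = 2.0000, f(x_0) = 0.135335, coefficient = 1
x_1 = 2.6250, f(x_1) = 0.072440, coefficient = 4
x_2 = 3.2500, f(x_2) = 0.038774, coefficient = 2
x_3 = 3.8750, f(x_3) = 0.020754, coefficient = 4
x_4 = 4.5000, f(x_4) = 0.011109, coefficient = 1

I ≈ (0.625000/3) × 0.596769 = 0.124327
Exact value: 0.124226
Error: 0.000101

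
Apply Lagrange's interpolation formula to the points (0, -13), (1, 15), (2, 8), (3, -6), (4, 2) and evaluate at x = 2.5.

Lagrange interpolation formula:
P(x) = Σ yᵢ × Lᵢ(x)
where Lᵢ(x) = Π_{j≠i} (x - xⱼ)/(xᵢ - xⱼ)

L_0(2.5) = (2.5 - 1)/(0 - 1) × (2.5 - 2)/(0 - 2) × (2.5 - 3)/(0 - 3) × (2.5 - 4)/(0 - 4) = 0.023438
L_1(2.5) = (2.5 - 0)/(1 - 0) × (2.5 - 2)/(1 - 2) × (2.5 - 3)/(1 - 3) × (2.5 - 4)/(1 - 4) = -0.156250
L_2(2.5) = (2.5 - 0)/(2 - 0) × (2.5 - 1)/(2 - 1) × (2.5 - 3)/(2 - 3) × (2.5 - 4)/(2 - 4) = 0.703125
L_3(2.5) = (2.5 - 0)/(3 - 0) × (2.5 - 1)/(3 - 1) × (2.5 - 2)/(3 - 2) × (2.5 - 4)/(3 - 4) = 0.468750
L_4(2.5) = (2.5 - 0)/(4 - 0) × (2.5 - 1)/(4 - 1) × (2.5 - 2)/(4 - 2) × (2.5 - 3)/(4 - 3) = -0.039062

P(2.5) = (-13)×L_0(2.5) + 15×L_1(2.5) + 8×L_2(2.5) + (-6)×L_3(2.5) + 2×L_4(2.5)
P(2.5) = 0.085938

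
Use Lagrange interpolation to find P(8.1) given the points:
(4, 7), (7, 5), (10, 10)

Lagrange interpolation formula:
P(x) = Σ yᵢ × Lᵢ(x)
where Lᵢ(x) = Π_{j≠i} (x - xⱼ)/(xᵢ - xⱼ)

L_0(8.1) = (8.1 - 7)/(4 - 7) × (8.1 - 10)/(4 - 10) = -0.116111
L_1(8.1) = (8.1 - 4)/(7 - 4) × (8.1 - 10)/(7 - 10) = 0.865556
L_2(8.1) = (8.1 - 4)/(10 - 4) × (8.1 - 7)/(10 - 7) = 0.250556

P(8.1) = 7×L_0(8.1) + 5×L_1(8.1) + 10×L_2(8.1)
P(8.1) = 6.020556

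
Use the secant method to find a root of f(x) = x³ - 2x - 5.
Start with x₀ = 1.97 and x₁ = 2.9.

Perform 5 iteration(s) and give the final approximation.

f(x) = x³ - 2x - 5
x₀ = 1.97, x₁ = 2.9

Secant formula: x_{n+1} = x_n - f(x_n)(x_n - x_{n-1})/(f(x_n) - f(x_{n-1}))

Iteration 1:
  f(1.970000) = -1.294627
  f(2.900000) = 13.589000
  x_2 = 2.900000 - 13.589000×(2.900000 - 1.970000)/(13.589000 - (-1.294627))
       = 2.050894
Iteration 2:
  f(2.900000) = 13.589000
  f(2.050894) = -0.475382
  x_3 = 2.050894 - (-0.475382)×(2.050894 - 2.900000)/(-0.475382 - 13.589000)
       = 2.079595
Iteration 3:
  f(2.050894) = -0.475382
  f(2.079595) = -0.165538
  x_4 = 2.079595 - (-0.165538)×(2.079595 - 2.050894)/(-0.165538 - (-0.475382))
       = 2.094928
Iteration 4:
  f(2.079595) = -0.165538
  f(2.094928) = 0.004203
  x_5 = 2.094928 - 0.004203×(2.094928 - 2.079595)/(0.004203 - (-0.165538))
       = 2.094548
Iteration 5:
  f(2.094928) = 0.004203
  f(2.094548) = -0.000036
  x_6 = 2.094548 - (-0.000036)×(2.094548 - 2.094928)/(-0.000036 - 0.004203)
       = 2.094551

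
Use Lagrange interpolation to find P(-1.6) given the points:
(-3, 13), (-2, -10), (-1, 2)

Lagrange interpolation formula:
P(x) = Σ yᵢ × Lᵢ(x)
where Lᵢ(x) = Π_{j≠i} (x - xⱼ)/(xᵢ - xⱼ)

L_0(-1.6) = (-1.6 - (-2))/(-3 - (-2)) × (-1.6 - (-1))/(-3 - (-1)) = -0.120000
L_1(-1.6) = (-1.6 - (-3))/(-2 - (-3)) × (-1.6 - (-1))/(-2 - (-1)) = 0.840000
L_2(-1.6) = (-1.6 - (-3))/(-1 - (-3)) × (-1.6 - (-2))/(-1 - (-2)) = 0.280000

P(-1.6) = 13×L_0(-1.6) + (-10)×L_1(-1.6) + 2×L_2(-1.6)
P(-1.6) = -9.400000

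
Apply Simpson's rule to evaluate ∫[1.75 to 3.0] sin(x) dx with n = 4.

f(x) = sin(x)
a = 1.75, b = 3.0, n = 4
h = (b - a)/n = 0.312500

Simpson's rule: (h/3)[f(x₀) + 4f(x₁) + 2f(x₂) + ... + f(xₙ)]

x_0 = 1.7500, f(x_0) = 0.983986, coefficient = 1
x_1 = 2.0625, f(x_1) = 0.881530, coefficient = 4
x_2 = 2.3750, f(x_2) = 0.693685, coefficient = 2
x_3 = 2.6875, f(x_3) = 0.438647, coefficient = 4
x_4 = 3.0000, f(x_4) = 0.141120, coefficient = 1

I ≈ (0.312500/3) × 7.793184 = 0.811790
Exact value: 0.811746
Error: 0.000044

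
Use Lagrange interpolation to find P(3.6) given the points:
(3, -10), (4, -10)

Lagrange interpolation formula:
P(x) = Σ yᵢ × Lᵢ(x)
where Lᵢ(x) = Π_{j≠i} (x - xⱼ)/(xᵢ - xⱼ)

L_0(3.6) = (3.6 - 4)/(3 - 4) = 0.400000
L_1(3.6) = (3.6 - 3)/(4 - 3) = 0.600000

P(3.6) = (-10)×L_0(3.6) + (-10)×L_1(3.6)
P(3.6) = -10.000000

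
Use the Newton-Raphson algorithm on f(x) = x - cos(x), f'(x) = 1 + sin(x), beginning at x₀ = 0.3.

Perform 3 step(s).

f(x) = x - cos(x)
f'(x) = 1 + sin(x)
x₀ = 0.3

Newton-Raphson formula: x_{n+1} = x_n - f(x_n)/f'(x_n)

Iteration 1:
  f(0.300000) = -0.655336
  f'(0.300000) = 1.295520
  x_1 = 0.300000 - (-0.655336)/1.295520 = 0.805848
Iteration 2:
  f(0.805848) = 0.113349
  f'(0.805848) = 1.721418
  x_2 = 0.805848 - 0.113349/1.721418 = 0.740002
Iteration 3:
  f(0.740002) = 0.001535
  f'(0.740002) = 1.674289
  x_3 = 0.740002 - 0.001535/1.674289 = 0.739085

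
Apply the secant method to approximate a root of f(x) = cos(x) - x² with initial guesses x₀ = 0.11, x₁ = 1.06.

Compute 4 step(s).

f(x) = cos(x) - x²
x₀ = 0.11, x₁ = 1.06

Secant formula: x_{n+1} = x_n - f(x_n)(x_n - x_{n-1})/(f(x_n) - f(x_{n-1}))

Iteration 1:
  f(0.110000) = 0.981856
  f(1.060000) = -0.634728
  x_2 = 1.060000 - (-0.634728)×(1.060000 - 0.110000)/(-0.634728 - 0.981856)
       = 0.686996
Iteration 2:
  f(1.060000) = -0.634728
  f(0.686996) = 0.301190
  x_3 = 0.686996 - 0.301190×(0.686996 - 1.060000)/(0.301190 - (-0.634728))
       = 0.807034
Iteration 3:
  f(0.686996) = 0.301190
  f(0.807034) = 0.040340
  x_4 = 0.807034 - 0.040340×(0.807034 - 0.686996)/(0.040340 - 0.301190)
       = 0.825597
Iteration 4:
  f(0.807034) = 0.040340
  f(0.825597) = -0.003493
  x_5 = 0.825597 - (-0.003493)×(0.825597 - 0.807034)/(-0.003493 - 0.040340)
       = 0.824118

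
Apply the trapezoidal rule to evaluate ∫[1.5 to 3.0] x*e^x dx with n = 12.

f(x) = x*e^x
a = 1.5, b = 3.0, n = 12
h = (b - a)/n = 0.125000

Trapezoidal rule: (h/2)[f(x₀) + 2f(x₁) + 2f(x₂) + ... + f(xₙ)]

x_0 = 1.5000, f(x_0) = 6.722534, coefficient = 1
x_1 = 1.6250, f(x_1) = 8.252431, coefficient = 2
x_2 = 1.7500, f(x_2) = 10.070555, coefficient = 2
x_3 = 1.8750, f(x_3) = 12.226536, coefficient = 2
x_4 = 2.0000, f(x_4) = 14.778112, coefficient = 2
x_5 = 2.1250, f(x_5) = 17.792407, coefficient = 2
x_6 = 2.2500, f(x_6) = 21.347406, coefficient = 2
x_7 = 2.3750, f(x_7) = 25.533656, coefficient = 2
x_8 = 2.5000, f(x_8) = 30.456235, coefficient = 2
x_9 = 2.6250, f(x_9) = 36.237007, coefficient = 2
x_10 = 2.7500, f(x_10) = 43.017238, coefficient = 2
x_11 = 2.8750, f(x_11) = 50.960594, coefficient = 2
x_12 = 3.0000, f(x_12) = 60.256611, coefficient = 1

I ≈ (0.125000/2) × 608.323498 = 38.020219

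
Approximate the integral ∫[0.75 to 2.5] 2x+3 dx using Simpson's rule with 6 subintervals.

f(x) = 2x+3
a = 0.75, b = 2.5, n = 6
h = (b - a)/n = 0.291667

Simpson's rule: (h/3)[f(x₀) + 4f(x₁) + 2f(x₂) + ... + f(xₙ)]

x_0 = 0.7500, f(x_0) = 4.500000, coefficient = 1
x_1 = 1.0417, f(x_1) = 5.083333, coefficient = 4
x_2 = 1.3333, f(x_2) = 5.666667, coefficient = 2
x_3 = 1.6250, f(x_3) = 6.250000, coefficient = 4
x_4 = 1.9167, f(x_4) = 6.833333, coefficient = 2
x_5 = 2.2083, f(x_5) = 7.416667, coefficient = 4
x_6 = 2.5000, f(x_6) = 8.000000, coefficient = 1

I ≈ (0.291667/3) × 112.500000 = 10.937500
Exact value: 10.937500
Error: 0.000000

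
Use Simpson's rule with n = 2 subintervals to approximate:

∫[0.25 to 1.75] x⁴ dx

f(x) = x⁴
a = 0.25, b = 1.75, n = 2
h = (b - a)/n = 0.750000

Simpson's rule: (h/3)[f(x₀) + 4f(x₁) + 2f(x₂) + ... + f(xₙ)]

x_0 = 0.2500, f(x_0) = 0.003906, coefficient = 1
x_1 = 1.0000, f(x_1) = 1.000000, coefficient = 4
x_2 = 1.7500, f(x_2) = 9.378906, coefficient = 1

I ≈ (0.750000/3) × 13.382812 = 3.345703
Exact value: 3.282422
Error: 0.063281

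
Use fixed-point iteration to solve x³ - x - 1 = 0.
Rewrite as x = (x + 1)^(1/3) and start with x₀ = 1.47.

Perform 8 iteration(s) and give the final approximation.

Equation: x³ - x - 1 = 0
Fixed-point form: x = (x + 1)^(1/3)
x₀ = 1.47

x_1 = g(1.470000) = 1.351758
x_2 = g(1.351758) = 1.329834
x_3 = g(1.329834) = 1.325689
x_4 = g(1.325689) = 1.324902
x_5 = g(1.324902) = 1.324753
x_6 = g(1.324753) = 1.324725
x_7 = g(1.324725) = 1.324719
x_8 = g(1.324719) = 1.324718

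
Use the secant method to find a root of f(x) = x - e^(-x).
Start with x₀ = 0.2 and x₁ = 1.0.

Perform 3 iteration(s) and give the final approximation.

f(x) = x - e^(-x)
x₀ = 0.2, x₁ = 1.0

Secant formula: x_{n+1} = x_n - f(x_n)(x_n - x_{n-1})/(f(x_n) - f(x_{n-1}))

Iteration 1:
  f(0.200000) = -0.618731
  f(1.000000) = 0.632121
  x_2 = 1.000000 - 0.632121×(1.000000 - 0.200000)/(0.632121 - (-0.618731))
       = 0.595718
Iteration 2:
  f(1.000000) = 0.632121
  f(0.595718) = 0.044552
  x_3 = 0.595718 - 0.044552×(0.595718 - 1.000000)/(0.044552 - 0.632121)
       = 0.565064
Iteration 3:
  f(0.595718) = 0.044552
  f(0.565064) = -0.003260
  x_4 = 0.565064 - (-0.003260)×(0.565064 - 0.595718)/(-0.003260 - 0.044552)
       = 0.567154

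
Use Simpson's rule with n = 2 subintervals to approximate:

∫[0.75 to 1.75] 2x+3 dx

f(x) = 2x+3
a = 0.75, b = 1.75, n = 2
h = (b - a)/n = 0.500000

Simpson's rule: (h/3)[f(x₀) + 4f(x₁) + 2f(x₂) + ... + f(xₙ)]

x_0 = 0.7500, f(x_0) = 4.500000, coefficient = 1
x_1 = 1.2500, f(x_1) = 5.500000, coefficient = 4
x_2 = 1.7500, f(x_2) = 6.500000, coefficient = 1

I ≈ (0.500000/3) × 33.000000 = 5.500000
Exact value: 5.500000
Error: 0.000000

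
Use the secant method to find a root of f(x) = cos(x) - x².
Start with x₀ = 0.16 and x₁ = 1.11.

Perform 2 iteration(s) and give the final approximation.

f(x) = cos(x) - x²
x₀ = 0.16, x₁ = 1.11

Secant formula: x_{n+1} = x_n - f(x_n)(x_n - x_{n-1})/(f(x_n) - f(x_{n-1}))

Iteration 1:
  f(0.160000) = 0.961627
  f(1.110000) = -0.787438
  x_2 = 1.110000 - (-0.787438)×(1.110000 - 0.160000)/(-0.787438 - 0.961627)
       = 0.682305
Iteration 2:
  f(1.110000) = -0.787438
  f(0.682305) = 0.310581
  x_3 = 0.682305 - 0.310581×(0.682305 - 1.110000)/(0.310581 - (-0.787438))
       = 0.803281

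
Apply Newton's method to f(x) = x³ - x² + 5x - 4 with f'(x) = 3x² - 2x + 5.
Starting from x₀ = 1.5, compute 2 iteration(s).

f(x) = x³ - x² + 5x - 4
f'(x) = 3x² - 2x + 5
x₀ = 1.5

Newton-Raphson formula: x_{n+1} = x_n - f(x_n)/f'(x_n)

Iteration 1:
  f(1.500000) = 4.625000
  f'(1.500000) = 8.750000
  x_1 = 1.500000 - 4.625000/8.750000 = 0.971429
Iteration 2:
  f(0.971429) = 0.830181
  f'(0.971429) = 5.888163
  x_2 = 0.971429 - 0.830181/5.888163 = 0.830437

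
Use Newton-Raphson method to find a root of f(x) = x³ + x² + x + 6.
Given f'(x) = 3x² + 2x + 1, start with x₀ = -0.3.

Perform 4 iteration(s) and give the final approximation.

f(x) = x³ + x² + x + 6
f'(x) = 3x² + 2x + 1
x₀ = -0.3

Newton-Raphson formula: x_{n+1} = x_n - f(x_n)/f'(x_n)

Iteration 1:
  f(-0.300000) = 5.763000
  f'(-0.300000) = 0.670000
  x_1 = -0.300000 - 5.763000/0.670000 = -8.901493
Iteration 2:
  f(-8.901493) = -628.988654
  f'(-8.901493) = 220.906723
  x_2 = -8.901493 - (-628.988654)/220.906723 = -6.054188
Iteration 3:
  f(-6.054188) = -185.306340
  f'(-6.054188) = 98.851210
  x_3 = -6.054188 - (-185.306340)/98.851210 = -4.179590
Iteration 4:
  f(-4.179590) = -53.723746
  f'(-4.179590) = 45.047730
  x_4 = -4.179590 - (-53.723746)/45.047730 = -2.986994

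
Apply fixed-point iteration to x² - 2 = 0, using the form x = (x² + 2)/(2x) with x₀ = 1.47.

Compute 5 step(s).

Equation: x² - 2 = 0
Fixed-point form: x = (x² + 2)/(2x)
x₀ = 1.47

x_1 = g(1.470000) = 1.415272
x_2 = g(1.415272) = 1.414214
x_3 = g(1.414214) = 1.414214
x_4 = g(1.414214) = 1.414214
x_5 = g(1.414214) = 1.414214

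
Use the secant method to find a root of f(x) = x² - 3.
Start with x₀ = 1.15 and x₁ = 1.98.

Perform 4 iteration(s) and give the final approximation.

f(x) = x² - 3
x₀ = 1.15, x₁ = 1.98

Secant formula: x_{n+1} = x_n - f(x_n)(x_n - x_{n-1})/(f(x_n) - f(x_{n-1}))

Iteration 1:
  f(1.150000) = -1.677500
  f(1.980000) = 0.920400
  x_2 = 1.980000 - 0.920400×(1.980000 - 1.150000)/(0.920400 - (-1.677500))
       = 1.685942
Iteration 2:
  f(1.980000) = 0.920400
  f(1.685942) = -0.157598
  x_3 = 1.685942 - (-0.157598)×(1.685942 - 1.980000)/(-0.157598 - 0.920400)
       = 1.728932
Iteration 3:
  f(1.685942) = -0.157598
  f(1.728932) = -0.010793
  x_4 = 1.728932 - (-0.010793)×(1.728932 - 1.685942)/(-0.010793 - (-0.157598))
       = 1.732093
Iteration 4:
  f(1.728932) = -0.010793
  f(1.732093) = 0.000146
  x_5 = 1.732093 - 0.000146×(1.732093 - 1.728932)/(0.000146 - (-0.010793))
       = 1.732051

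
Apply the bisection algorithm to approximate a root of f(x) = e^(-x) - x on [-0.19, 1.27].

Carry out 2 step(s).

f(x) = e^(-x) - x
Initial interval: [-0.19, 1.27]

Iteration 1:
  c_1 = (-0.190000 + 1.270000)/2 = 0.540000
  f(c_1) = f(0.540000) = 0.042748
  f(a) × f(c) ≥ 0, new interval: [0.540000, 1.270000]
Iteration 2:
  c_2 = (0.540000 + 1.270000)/2 = 0.905000
  f(c_2) = f(0.905000) = -0.500458
  f(a) × f(c) < 0, new interval: [0.540000, 0.905000]

After 2 iteration(s), the approximation is c_2 = 0.905000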